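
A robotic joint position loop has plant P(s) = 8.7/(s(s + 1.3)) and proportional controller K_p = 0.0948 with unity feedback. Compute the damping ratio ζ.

ζ = 0.716

1 + K_p·P(s) = 0 gives s² + 1.3s + 0.8248 = 0.
Matching s² + 2ζω_n s + ω_n²: ω_n = √0.8248 = 0.9082 rad/s and 2ζω_n = 1.3, so ζ = 1.3/(2·0.9082) = 0.716.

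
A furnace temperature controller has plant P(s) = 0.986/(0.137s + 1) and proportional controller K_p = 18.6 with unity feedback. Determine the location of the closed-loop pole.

s = -141.2

Closed loop: T(s) = K_p·P/(1+K_p·P) = 18.34/(0.137s + 1 + 18.34), with pole at s = −(1 + 18.34)/0.137 = −141.2.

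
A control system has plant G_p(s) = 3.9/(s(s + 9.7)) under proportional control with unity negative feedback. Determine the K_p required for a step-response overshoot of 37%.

K_p = 66.2

From %OS = 100·exp(−πζ/√(1−ζ²)) = 37%, ζ = −ln(0.37)/√(π²+ln²(0.37)) = 0.3017.
Characteristic equation s² + 9.7s + 3.9K_p = 0 gives ζ = 9.7/(2√(3.9K_p)).
Setting ζ = 0.3017: √(3.9K_p) = 9.7/(2·0.3017) = 16.07, so K_p = 258.4/3.9 = 66.2.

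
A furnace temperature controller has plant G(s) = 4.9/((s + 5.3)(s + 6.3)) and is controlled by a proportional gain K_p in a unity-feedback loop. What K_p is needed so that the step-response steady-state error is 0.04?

For a type-0 loop with proportional control, e_ss = 1/(1 + K_p·G(0)).
G(0) = 0.1468. Require 1/(1 + K_p·0.1468) = 0.04, so 1 + 0.1468·K_p = 25.
K_p = (25 − 1)/0.1468 = 164.

K_p = 164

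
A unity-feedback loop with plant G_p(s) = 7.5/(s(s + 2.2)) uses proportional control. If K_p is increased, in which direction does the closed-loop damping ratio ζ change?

ζ = 2.2/(2√(7.5K_p)); increasing K_p raises the denominator, so ζ falls.

decrease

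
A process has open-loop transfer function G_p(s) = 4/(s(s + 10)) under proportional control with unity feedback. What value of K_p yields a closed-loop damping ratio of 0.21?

K_p = 142

Closed-loop characteristic equation: s² + 10s + K_p·4 = 0.
So ω_n = √(4K_p) and 2ζω_n = 10, giving ζ = 10/(2√(4K_p)).
Setting ζ = 0.21: √(4K_p) = 10/(2·0.21) = 23.81, so K_p = 566.9/4 = 142.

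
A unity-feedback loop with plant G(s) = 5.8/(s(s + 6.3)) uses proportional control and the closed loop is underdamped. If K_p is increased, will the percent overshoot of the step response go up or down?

ζ = 6.3/(2√(5.8K_p)) decreases as K_p grows; lower damping means more overshoot.

increase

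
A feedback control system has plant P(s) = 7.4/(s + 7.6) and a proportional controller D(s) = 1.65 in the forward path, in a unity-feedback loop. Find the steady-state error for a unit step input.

The loop is type 0. Static position error constant K_pos = D(0)·P(0) = 1.65·0.9737 = 1.607.
Steady-state error to a unit step: e_ss = 1/(1+K_pos) = 1/2.607 = 0.384.

0.384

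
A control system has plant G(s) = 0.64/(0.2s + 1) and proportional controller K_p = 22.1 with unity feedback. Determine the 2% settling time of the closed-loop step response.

T_s ≈ 0.0528 s

Closed loop: T(s) = K_p·G/(1+K_p·G) = 14.14/(0.2s + 1 + 14.14), with pole at s = −(1 + 14.14)/0.2 = −75.72.
τ = 1/75.72 = 0.01321 s, so 2% settling time ≈ 4τ = 0.0528 s.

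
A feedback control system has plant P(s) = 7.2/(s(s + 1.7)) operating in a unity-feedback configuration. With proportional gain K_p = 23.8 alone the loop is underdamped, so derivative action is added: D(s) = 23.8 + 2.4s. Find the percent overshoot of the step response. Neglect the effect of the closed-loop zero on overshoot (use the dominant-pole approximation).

Forward path: (23.8 + 2.4s)·7.2/(s(s+1.7)). The closed-loop characteristic equation is s² + (1.7 + 7.2·2.4)s + 7.2·23.8 = 0.
That is s² + 18.98s + 171.4 = 0, so ω_n = 13.09 rad/s and ζ = 18.98/(2·13.09) = 0.725.
%OS = 100·exp(−πζ/√(1−ζ²)) = 3.66%.

3.66%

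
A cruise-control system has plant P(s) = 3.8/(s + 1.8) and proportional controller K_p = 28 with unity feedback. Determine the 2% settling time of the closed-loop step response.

Closed-loop transfer function: T(s) = K_p·P(s)/(1 + K_p·P(s)) = 106.4/(s + 1.8 + 106.4) = 106.4/(s + 108.2).
Time constant τ = 1/108.2 = 0.009242 s, so the 2% settling time is about 4τ = 0.037 s.

T_s ≈ 0.037 s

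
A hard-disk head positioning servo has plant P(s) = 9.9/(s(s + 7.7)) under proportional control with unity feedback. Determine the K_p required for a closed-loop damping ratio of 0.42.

Closed-loop characteristic equation: s² + 7.7s + K_p·9.9 = 0.
So ω_n = √(9.9K_p) and 2ζω_n = 7.7, giving ζ = 7.7/(2√(9.9K_p)).
Setting ζ = 0.42: √(9.9K_p) = 7.7/(2·0.42) = 9.167, so K_p = 84.03/9.9 = 8.49.

K_p = 8.49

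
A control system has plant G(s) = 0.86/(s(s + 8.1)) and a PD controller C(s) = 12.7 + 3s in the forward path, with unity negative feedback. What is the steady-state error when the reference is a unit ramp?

0.742

The loop has one pole at the origin (type 1). Velocity error constant K_v = lim_{s→0} s·C(s)G(s) = 12.7·0.86/8.1 = 1.348.
Steady-state error to a unit ramp: e_ss = 1/K_v = 0.742.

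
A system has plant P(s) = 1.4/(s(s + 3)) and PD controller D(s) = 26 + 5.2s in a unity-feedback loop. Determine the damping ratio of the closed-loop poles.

ζ = 0.852

Forward path: (26 + 5.2s)·1.4/(s(s+3)). The closed-loop characteristic equation is s² + (3 + 1.4·5.2)s + 1.4·26 = 0.
That is s² + 10.28s + 36.4 = 0, so ω_n = 6.033 rad/s and ζ = 10.28/(2·6.033) = 0.8519.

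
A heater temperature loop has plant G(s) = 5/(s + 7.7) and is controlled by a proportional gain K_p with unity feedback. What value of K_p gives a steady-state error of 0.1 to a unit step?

K_p = 13.9

Steady-state error for a unit step on this type-0 loop is 1/(1 + K_p·G(0)).
G(0) = 0.6494. Require 1/(1 + K_p·0.6494) = 0.1, so 1 + 0.6494·K_p = 10.
K_p = (10 − 1)/0.6494 = 13.9.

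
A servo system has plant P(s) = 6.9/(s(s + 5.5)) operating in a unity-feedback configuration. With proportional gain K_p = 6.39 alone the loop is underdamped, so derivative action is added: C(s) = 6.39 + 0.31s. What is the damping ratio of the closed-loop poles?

Forward path: (6.39 + 0.31s)·6.9/(s(s+5.5)). The closed-loop characteristic equation is s² + (5.5 + 6.9·0.31)s + 6.9·6.39 = 0.
That is s² + 7.639s + 44.09 = 0, so ω_n = 6.64 rad/s and ζ = 7.639/(2·6.64) = 0.5752.

ζ = 0.575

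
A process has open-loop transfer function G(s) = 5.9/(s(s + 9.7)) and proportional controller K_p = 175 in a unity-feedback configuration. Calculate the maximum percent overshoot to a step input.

61.9%

Closed-loop characteristic equation: s² + 9.7s + 1032 = 0, so ω_n = 32.13 rad/s and ζ = 9.7/(2·32.13) = 0.1509.
%OS = 100·exp(−πζ/√(1−ζ²)) = 100·exp(−π·0.1509/√0.9772) = 61.9%.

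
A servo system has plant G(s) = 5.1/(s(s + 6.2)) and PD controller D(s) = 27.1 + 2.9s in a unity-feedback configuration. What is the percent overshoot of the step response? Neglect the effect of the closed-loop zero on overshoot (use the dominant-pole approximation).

0.198%

Forward path: (27.1 + 2.9s)·5.1/(s(s+6.2)). The closed-loop characteristic equation is s² + (6.2 + 5.1·2.9)s + 5.1·27.1 = 0.
That is s² + 20.99s + 138.2 = 0, so ω_n = 11.76 rad/s and ζ = 20.99/(2·11.76) = 0.8927.
%OS = 100·exp(−πζ/√(1−ζ²)) = 0.198%.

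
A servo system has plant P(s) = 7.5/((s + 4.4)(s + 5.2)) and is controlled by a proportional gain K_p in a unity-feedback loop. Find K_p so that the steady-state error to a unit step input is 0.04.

K_p = 73.2

Steady-state error for a unit step on this type-0 loop is 1/(1 + K_p·P(0)).
P(0) = 0.3278. Require 1/(1 + K_p·0.3278) = 0.04, so 1 + 0.3278·K_p = 25.
K_p = (25 − 1)/0.3278 = 73.2.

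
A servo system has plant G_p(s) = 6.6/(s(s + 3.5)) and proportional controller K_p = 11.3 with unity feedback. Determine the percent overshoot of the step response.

Closed-loop characteristic equation: s² + 3.5s + 74.58 = 0, so ω_n = 8.636 rad/s and ζ = 3.5/(2·8.636) = 0.2026.
%OS = 100·exp(−πζ/√(1−ζ²)) = 100·exp(−π·0.2026/√0.9589) = 52.2%.

52.2%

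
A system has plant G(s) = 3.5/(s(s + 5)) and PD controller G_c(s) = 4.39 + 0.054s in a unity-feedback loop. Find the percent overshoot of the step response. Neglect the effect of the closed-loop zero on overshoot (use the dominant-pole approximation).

Forward path: (4.39 + 0.054s)·3.5/(s(s+5)). The closed-loop characteristic equation is s² + (5 + 3.5·0.054)s + 3.5·4.39 = 0.
That is s² + 5.189s + 15.36 = 0, so ω_n = 3.92 rad/s and ζ = 5.189/(2·3.92) = 0.6619.
%OS = 100·exp(−πζ/√(1−ζ²)) = 6.24%.

6.24%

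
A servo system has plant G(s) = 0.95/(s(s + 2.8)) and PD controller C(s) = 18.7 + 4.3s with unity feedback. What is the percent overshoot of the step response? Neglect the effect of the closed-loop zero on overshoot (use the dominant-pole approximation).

1.17%

Forward path: (18.7 + 4.3s)·0.95/(s(s+2.8)). The closed-loop characteristic equation is s² + (2.8 + 0.95·4.3)s + 0.95·18.7 = 0.
That is s² + 6.885s + 17.76 = 0, so ω_n = 4.215 rad/s and ζ = 6.885/(2·4.215) = 0.8168.
%OS = 100·exp(−πζ/√(1−ζ²)) = 1.17%.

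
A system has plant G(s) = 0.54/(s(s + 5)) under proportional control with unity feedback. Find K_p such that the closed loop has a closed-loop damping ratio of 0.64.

Closed-loop characteristic equation: s² + 5s + K_p·0.54 = 0.
So ω_n = √(0.54K_p) and 2ζω_n = 5, giving ζ = 5/(2√(0.54K_p)).
Setting ζ = 0.64: √(0.54K_p) = 5/(2·0.64) = 3.906, so K_p = 15.26/0.54 = 28.3.

K_p = 28.3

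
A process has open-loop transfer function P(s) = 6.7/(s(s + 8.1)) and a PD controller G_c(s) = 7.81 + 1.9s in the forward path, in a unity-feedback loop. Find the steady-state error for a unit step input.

0

The open loop G_c(s)P(s) has a pole at the origin (type 1), so the static position error constant is infinite and e_ss = 1/(1+∞) = 0.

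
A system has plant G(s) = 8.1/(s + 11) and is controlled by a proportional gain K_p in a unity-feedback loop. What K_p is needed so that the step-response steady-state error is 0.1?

K_p = 12.2

The loop is type 0, so e_ss(step) = 1/(1 + K_pos) with K_pos = K_p·G(0).
G(0) = 0.7364. Require 1/(1 + K_p·0.7364) = 0.1, so 1 + 0.7364·K_p = 10.
K_p = (10 − 1)/0.7364 = 12.2.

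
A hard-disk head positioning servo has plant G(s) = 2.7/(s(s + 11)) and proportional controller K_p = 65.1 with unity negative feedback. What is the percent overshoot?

23.9%

Closed-loop characteristic equation: s² + 11s + 175.8 = 0, so ω_n = 13.26 rad/s and ζ = 11/(2·13.26) = 0.4148.
%OS = 100·exp(−πζ/√(1−ζ²)) = 100·exp(−π·0.4148/√0.8279) = 23.9%.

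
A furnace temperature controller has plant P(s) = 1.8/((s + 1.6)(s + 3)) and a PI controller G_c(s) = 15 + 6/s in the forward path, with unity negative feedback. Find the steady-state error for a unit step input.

The open loop G_c(s)P(s) has a pole at the origin (type 1), so the static position error constant is infinite and e_ss = 1/(1+∞) = 0.

0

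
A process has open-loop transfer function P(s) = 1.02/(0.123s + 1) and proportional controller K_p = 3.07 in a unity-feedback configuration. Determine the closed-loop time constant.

τ = 0.0298 s

Closed loop: T(s) = K_p·P/(1+K_p·P) = 3.131/(0.123s + 1 + 3.131), with pole at s = −(1 + 3.131)/0.123 = −33.59.
Closed-loop time constant τ = 1/33.59 = 0.0298 s.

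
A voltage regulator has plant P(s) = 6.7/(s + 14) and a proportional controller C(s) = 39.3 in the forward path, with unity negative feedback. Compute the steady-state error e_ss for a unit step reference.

The loop is type 0. Static position error constant K_pos = C(0)·P(0) = 39.3·0.4786 = 18.81.
Steady-state error to a unit step: e_ss = 1/(1+K_pos) = 1/19.81 = 0.0505.

0.0505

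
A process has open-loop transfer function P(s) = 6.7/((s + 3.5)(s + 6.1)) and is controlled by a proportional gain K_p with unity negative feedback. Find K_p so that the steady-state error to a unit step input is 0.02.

Steady-state error for a unit step on this type-0 loop is 1/(1 + K_p·P(0)).
P(0) = 0.3138. Require 1/(1 + K_p·0.3138) = 0.02, so 1 + 0.3138·K_p = 50.
K_p = (50 − 1)/0.3138 = 156.

K_p = 156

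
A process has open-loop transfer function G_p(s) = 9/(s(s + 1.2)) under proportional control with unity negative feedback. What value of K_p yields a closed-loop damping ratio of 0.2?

K_p = 1

Closed-loop characteristic equation: s² + 1.2s + K_p·9 = 0.
So ω_n = √(9K_p) and 2ζω_n = 1.2, giving ζ = 1.2/(2√(9K_p)).
Setting ζ = 0.2: √(9K_p) = 1.2/(2·0.2) = 3, so K_p = 9/9 = 1.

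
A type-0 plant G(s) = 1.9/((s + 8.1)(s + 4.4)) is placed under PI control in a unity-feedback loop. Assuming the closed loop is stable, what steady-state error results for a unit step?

The PI controller's integrator makes the forward path type 1, so e_ss to a step is zero.

0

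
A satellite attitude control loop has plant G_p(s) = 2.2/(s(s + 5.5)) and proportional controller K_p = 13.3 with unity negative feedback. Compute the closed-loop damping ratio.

1 + K_p·G_p(s) = 0 gives s² + 5.5s + 29.26 = 0.
Matching s² + 2ζω_n s + ω_n²: ω_n = √29.26 = 5.409 rad/s and 2ζω_n = 5.5, so ζ = 5.5/(2·5.409) = 0.508.

ζ = 0.508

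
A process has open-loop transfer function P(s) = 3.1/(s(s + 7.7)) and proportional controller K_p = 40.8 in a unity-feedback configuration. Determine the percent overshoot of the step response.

31.8%

From 1 + K_pP(s) = 0: s² + 7.7s + 126.5 = 0 ⇒ ω_n = 11.25, ζ = 0.3423.
%OS = 100·exp(−πζ/√(1−ζ²)) = 100·exp(−π·0.3423/√0.8828) = 31.8%.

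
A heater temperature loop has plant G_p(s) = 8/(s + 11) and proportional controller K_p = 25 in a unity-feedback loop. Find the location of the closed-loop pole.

s = -211

Closed-loop transfer function: T(s) = K_p·G_p(s)/(1 + K_p·G_p(s)) = 200/(s + 11 + 200) = 200/(s + 211).
The closed-loop pole is at s = −211.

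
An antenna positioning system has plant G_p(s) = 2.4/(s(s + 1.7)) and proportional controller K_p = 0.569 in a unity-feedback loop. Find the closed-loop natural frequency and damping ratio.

With unity feedback the closed-loop characteristic equation is s² + 1.7s + 0.569·2.4 = s² + 1.7s + 1.366 = 0.
So ω_n² = 1.366 ⇒ ω_n = 1.169 rad/s, and ζ = 1.7/(2ω_n) = 0.727.

ω_n = 1.17 rad/s, ζ = 0.727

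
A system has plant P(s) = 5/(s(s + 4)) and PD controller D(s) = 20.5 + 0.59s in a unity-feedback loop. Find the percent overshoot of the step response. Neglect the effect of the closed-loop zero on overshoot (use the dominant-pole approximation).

31.7%

Forward path: (20.5 + 0.59s)·5/(s(s+4)). The closed-loop characteristic equation is s² + (4 + 5·0.59)s + 5·20.5 = 0.
That is s² + 6.95s + 102.5 = 0, so ω_n = 10.12 rad/s and ζ = 6.95/(2·10.12) = 0.3432.
%OS = 100·exp(−πζ/√(1−ζ²)) = 31.7%.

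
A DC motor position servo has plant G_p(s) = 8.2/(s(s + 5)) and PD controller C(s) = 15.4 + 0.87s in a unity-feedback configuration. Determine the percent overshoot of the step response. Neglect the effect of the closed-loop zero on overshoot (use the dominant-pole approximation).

13.3%

Forward path: (15.4 + 0.87s)·8.2/(s(s+5)). The closed-loop characteristic equation is s² + (5 + 8.2·0.87)s + 8.2·15.4 = 0.
That is s² + 12.13s + 126.3 = 0, so ω_n = 11.24 rad/s and ζ = 12.13/(2·11.24) = 0.5399.
%OS = 100·exp(−πζ/√(1−ζ²)) = 13.3%.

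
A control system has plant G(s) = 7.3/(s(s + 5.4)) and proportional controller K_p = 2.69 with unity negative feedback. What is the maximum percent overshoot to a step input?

The closed-loop denominator s² + 5.4s + 19.64 gives ω_n = √19.64 = 4.431 and ζ = 5.4/(2ω_n) = 0.6093.
%OS = 100·exp(−πζ/√(1−ζ²)) = 100·exp(−π·0.6093/√0.6288) = 8.95%.

8.95%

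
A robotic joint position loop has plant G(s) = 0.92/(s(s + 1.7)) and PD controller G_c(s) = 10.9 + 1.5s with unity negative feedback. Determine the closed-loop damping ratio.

ζ = 0.486

Forward path: (10.9 + 1.5s)·0.92/(s(s+1.7)). The closed-loop characteristic equation is s² + (1.7 + 0.92·1.5)s + 0.92·10.9 = 0.
That is s² + 3.08s + 10.03 = 0, so ω_n = 3.167 rad/s and ζ = 3.08/(2·3.167) = 0.4863.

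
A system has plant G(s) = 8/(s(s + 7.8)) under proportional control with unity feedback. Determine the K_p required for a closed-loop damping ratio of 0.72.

K_p = 3.67

Closed-loop characteristic equation: s² + 7.8s + K_p·8 = 0.
So ω_n = √(8K_p) and 2ζω_n = 7.8, giving ζ = 7.8/(2√(8K_p)).
Setting ζ = 0.72: √(8K_p) = 7.8/(2·0.72) = 5.417, so K_p = 29.34/8 = 3.67.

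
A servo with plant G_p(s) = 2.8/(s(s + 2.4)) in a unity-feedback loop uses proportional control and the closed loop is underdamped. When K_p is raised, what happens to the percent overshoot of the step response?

increase

ζ = 2.4/(2√(2.8K_p)) decreases as K_p grows; lower damping means more overshoot.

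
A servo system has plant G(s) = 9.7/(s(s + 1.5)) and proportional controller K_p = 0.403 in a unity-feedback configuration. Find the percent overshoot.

Closed-loop characteristic equation: s² + 1.5s + 3.909 = 0, so ω_n = 1.977 rad/s and ζ = 1.5/(2·1.977) = 0.3793.
%OS = 100·exp(−πζ/√(1−ζ²)) = 100·exp(−π·0.3793/√0.8561) = 27.6%.

27.6%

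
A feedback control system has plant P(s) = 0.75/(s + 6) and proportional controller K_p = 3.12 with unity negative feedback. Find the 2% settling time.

Closed-loop transfer function: T(s) = K_p·P(s)/(1 + K_p·P(s)) = 2.34/(s + 6 + 2.34) = 2.34/(s + 8.34).
Time constant τ = 1/8.34 = 0.1199 s, so the 2% settling time is about 4τ = 0.48 s.

T_s ≈ 0.48 s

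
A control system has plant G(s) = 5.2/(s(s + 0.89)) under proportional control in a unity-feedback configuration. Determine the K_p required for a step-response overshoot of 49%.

From %OS = 100·exp(−πζ/√(1−ζ²)) = 49%, ζ = −ln(0.49)/√(π²+ln²(0.49)) = 0.2214.
Characteristic equation s² + 0.89s + 5.2K_p = 0 gives ζ = 0.89/(2√(5.2K_p)).
Setting ζ = 0.2214: √(5.2K_p) = 0.89/(2·0.2214) = 2.01, so K_p = 4.039/5.2 = 0.777.

K_p = 0.777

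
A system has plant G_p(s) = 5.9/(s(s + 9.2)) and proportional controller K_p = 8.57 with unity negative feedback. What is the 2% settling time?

T_s ≈ 0.87 s

From 1 + K_pG_p(s) = 0: s² + 9.2s + 50.56 = 0 ⇒ ω_n = 7.111, ζ = 0.6469.
2% settling time T_s ≈ 4/(ζω_n) = 4/4.6 = 0.87 s.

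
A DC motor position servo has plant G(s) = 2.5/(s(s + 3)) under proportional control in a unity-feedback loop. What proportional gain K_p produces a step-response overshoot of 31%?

From %OS = 100·exp(−πζ/√(1−ζ²)) = 31%, ζ = −ln(0.31)/√(π²+ln²(0.31)) = 0.3493.
Characteristic equation s² + 3s + 2.5K_p = 0 gives ζ = 3/(2√(2.5K_p)).
Setting ζ = 0.3493: √(2.5K_p) = 3/(2·0.3493) = 4.294, so K_p = 18.44/2.5 = 7.38.

K_p = 7.38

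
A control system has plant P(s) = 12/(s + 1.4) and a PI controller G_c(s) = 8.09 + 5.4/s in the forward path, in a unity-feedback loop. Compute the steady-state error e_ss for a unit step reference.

The open loop G_c(s)P(s) has a pole at the origin (type 1), so the static position error constant is infinite and e_ss = 1/(1+∞) = 0.

0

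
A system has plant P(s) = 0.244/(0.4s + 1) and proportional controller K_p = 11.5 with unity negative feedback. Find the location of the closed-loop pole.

s = -9.515

Closed loop: T(s) = K_p·P/(1+K_p·P) = 2.806/(0.4s + 1 + 2.806), with pole at s = −(1 + 2.806)/0.4 = −9.515.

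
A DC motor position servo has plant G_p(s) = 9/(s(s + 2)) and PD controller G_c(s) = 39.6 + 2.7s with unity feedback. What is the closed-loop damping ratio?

ζ = 0.697

Forward path: (39.6 + 2.7s)·9/(s(s+2)). The closed-loop characteristic equation is s² + (2 + 9·2.7)s + 9·39.6 = 0.
That is s² + 26.3s + 356.4 = 0, so ω_n = 18.88 rad/s and ζ = 26.3/(2·18.88) = 0.6966.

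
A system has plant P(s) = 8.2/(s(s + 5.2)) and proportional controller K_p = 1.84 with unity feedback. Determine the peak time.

From 1 + K_pP(s) = 0: s² + 5.2s + 15.09 = 0 ⇒ ω_n = 3.884, ζ = 0.6694.
Damped frequency ω_d = ω_n√(1−ζ²) = 2.886 rad/s, so peak time T_p = π/ω_d = 1.09 s.

T_p = 1.09 s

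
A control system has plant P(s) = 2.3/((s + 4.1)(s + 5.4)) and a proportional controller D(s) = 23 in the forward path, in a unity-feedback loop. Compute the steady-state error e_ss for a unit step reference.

0.295

The loop is type 0. Static position error constant K_pos = D(0)·P(0) = 23·0.1039 = 2.389.
Steady-state error to a unit step: e_ss = 1/(1+K_pos) = 1/3.389 = 0.295.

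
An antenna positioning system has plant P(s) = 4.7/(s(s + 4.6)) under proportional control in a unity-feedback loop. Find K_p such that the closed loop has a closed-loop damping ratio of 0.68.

Closed-loop characteristic equation: s² + 4.6s + K_p·4.7 = 0.
So ω_n = √(4.7K_p) and 2ζω_n = 4.6, giving ζ = 4.6/(2√(4.7K_p)).
Setting ζ = 0.68: √(4.7K_p) = 4.6/(2·0.68) = 3.382, so K_p = 11.44/4.7 = 2.43.

K_p = 2.43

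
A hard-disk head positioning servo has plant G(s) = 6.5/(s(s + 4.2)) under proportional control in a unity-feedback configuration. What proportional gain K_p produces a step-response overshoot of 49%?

K_p = 13.8

From %OS = 100·exp(−πζ/√(1−ζ²)) = 49%, ζ = −ln(0.49)/√(π²+ln²(0.49)) = 0.2214.
Characteristic equation s² + 4.2s + 6.5K_p = 0 gives ζ = 4.2/(2√(6.5K_p)).
Setting ζ = 0.2214: √(6.5K_p) = 4.2/(2·0.2214) = 9.484, so K_p = 89.94/6.5 = 13.8.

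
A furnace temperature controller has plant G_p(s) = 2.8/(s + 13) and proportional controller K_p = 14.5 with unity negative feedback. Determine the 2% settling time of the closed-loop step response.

Closed-loop transfer function: T(s) = K_p·G_p(s)/(1 + K_p·G_p(s)) = 40.6/(s + 13 + 40.6) = 40.6/(s + 53.6).
Time constant τ = 1/53.6 = 0.01866 s, so the 2% settling time is about 4τ = 0.0746 s.

T_s ≈ 0.0746 s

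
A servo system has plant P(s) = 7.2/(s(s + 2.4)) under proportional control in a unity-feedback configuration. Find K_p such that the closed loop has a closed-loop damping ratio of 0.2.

K_p = 5

Closed-loop characteristic equation: s² + 2.4s + K_p·7.2 = 0.
So ω_n = √(7.2K_p) and 2ζω_n = 2.4, giving ζ = 2.4/(2√(7.2K_p)).
Setting ζ = 0.2: √(7.2K_p) = 2.4/(2·0.2) = 6, so K_p = 36/7.2 = 5.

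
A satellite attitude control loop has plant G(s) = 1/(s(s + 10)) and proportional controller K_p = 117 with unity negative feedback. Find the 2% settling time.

The closed-loop denominator s² + 10s + 117 gives ω_n = √117 = 10.82 and ζ = 10/(2ω_n) = 0.4623.
2% settling time T_s ≈ 4/(ζω_n) = 4/5 = 0.8 s.

T_s ≈ 0.8 s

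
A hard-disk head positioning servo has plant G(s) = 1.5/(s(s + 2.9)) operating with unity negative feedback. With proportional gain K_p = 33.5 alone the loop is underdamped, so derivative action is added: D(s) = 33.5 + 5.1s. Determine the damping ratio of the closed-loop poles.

ζ = 0.744

Forward path: (33.5 + 5.1s)·1.5/(s(s+2.9)). The closed-loop characteristic equation is s² + (2.9 + 1.5·5.1)s + 1.5·33.5 = 0.
That is s² + 10.55s + 50.25 = 0, so ω_n = 7.089 rad/s and ζ = 10.55/(2·7.089) = 0.7441.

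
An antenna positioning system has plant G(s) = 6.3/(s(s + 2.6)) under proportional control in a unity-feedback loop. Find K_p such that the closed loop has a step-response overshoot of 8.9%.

K_p = 0.721

From %OS = 100·exp(−πζ/√(1−ζ²)) = 8.9%, ζ = −ln(0.089)/√(π²+ln²(0.089)) = 0.6101.
Characteristic equation s² + 2.6s + 6.3K_p = 0 gives ζ = 2.6/(2√(6.3K_p)).
Setting ζ = 0.6101: √(6.3K_p) = 2.6/(2·0.6101) = 2.131, so K_p = 4.54/6.3 = 0.721.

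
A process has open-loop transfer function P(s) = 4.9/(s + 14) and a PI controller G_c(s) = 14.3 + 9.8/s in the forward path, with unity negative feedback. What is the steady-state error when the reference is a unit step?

The open loop G_c(s)P(s) has a pole at the origin (type 1), so the static position error constant is infinite and e_ss = 1/(1+∞) = 0.

0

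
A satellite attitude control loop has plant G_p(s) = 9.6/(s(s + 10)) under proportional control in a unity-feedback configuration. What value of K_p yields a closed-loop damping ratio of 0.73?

K_p = 4.89

Closed-loop characteristic equation: s² + 10s + K_p·9.6 = 0.
So ω_n = √(9.6K_p) and 2ζω_n = 10, giving ζ = 10/(2√(9.6K_p)).
Setting ζ = 0.73: √(9.6K_p) = 10/(2·0.73) = 6.849, so K_p = 46.91/9.6 = 4.89.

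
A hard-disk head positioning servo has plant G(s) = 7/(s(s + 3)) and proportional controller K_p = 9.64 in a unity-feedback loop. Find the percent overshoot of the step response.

55.8%

From 1 + K_pG(s) = 0: s² + 3s + 67.48 = 0 ⇒ ω_n = 8.215, ζ = 0.1826.
%OS = 100·exp(−πζ/√(1−ζ²)) = 100·exp(−π·0.1826/√0.9667) = 55.8%.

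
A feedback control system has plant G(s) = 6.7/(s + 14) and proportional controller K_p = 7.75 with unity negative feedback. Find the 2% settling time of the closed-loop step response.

Closed-loop transfer function: T(s) = K_p·G(s)/(1 + K_p·G(s)) = 51.93/(s + 14 + 51.93) = 51.93/(s + 65.93).
Time constant τ = 1/65.93 = 0.01517 s, so the 2% settling time is about 4τ = 0.0607 s.

T_s ≈ 0.0607 s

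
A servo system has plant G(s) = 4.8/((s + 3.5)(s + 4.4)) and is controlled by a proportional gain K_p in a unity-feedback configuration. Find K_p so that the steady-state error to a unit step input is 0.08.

For a type-0 loop with proportional control, e_ss = 1/(1 + K_p·G(0)).
G(0) = 0.3117. Require 1/(1 + K_p·0.3117) = 0.08, so 1 + 0.3117·K_p = 12.5.
K_p = (12.5 − 1)/0.3117 = 36.9.

K_p = 36.9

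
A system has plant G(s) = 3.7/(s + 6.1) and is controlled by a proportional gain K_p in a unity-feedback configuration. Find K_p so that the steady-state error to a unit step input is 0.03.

For a type-0 loop with proportional control, e_ss = 1/(1 + K_p·G(0)).
G(0) = 0.6066. Require 1/(1 + K_p·0.6066) = 0.03, so 1 + 0.6066·K_p = 33.33.
K_p = (33.33 − 1)/0.6066 = 53.3.

K_p = 53.3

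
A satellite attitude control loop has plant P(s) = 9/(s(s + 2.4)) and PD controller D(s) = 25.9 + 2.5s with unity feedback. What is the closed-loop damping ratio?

ζ = 0.815

Forward path: (25.9 + 2.5s)·9/(s(s+2.4)). The closed-loop characteristic equation is s² + (2.4 + 9·2.5)s + 9·25.9 = 0.
That is s² + 24.9s + 233.1 = 0, so ω_n = 15.27 rad/s and ζ = 24.9/(2·15.27) = 0.8155.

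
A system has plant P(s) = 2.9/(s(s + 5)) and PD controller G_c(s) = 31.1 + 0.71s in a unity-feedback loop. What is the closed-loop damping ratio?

Forward path: (31.1 + 0.71s)·2.9/(s(s+5)). The closed-loop characteristic equation is s² + (5 + 2.9·0.71)s + 2.9·31.1 = 0.
That is s² + 7.059s + 90.19 = 0, so ω_n = 9.497 rad/s and ζ = 7.059/(2·9.497) = 0.3716.

ζ = 0.372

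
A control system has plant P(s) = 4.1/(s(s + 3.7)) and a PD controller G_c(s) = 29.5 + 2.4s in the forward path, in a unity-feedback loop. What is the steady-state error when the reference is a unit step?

0

The open loop G_c(s)P(s) has a pole at the origin (type 1), so the static position error constant is infinite and e_ss = 1/(1+∞) = 0.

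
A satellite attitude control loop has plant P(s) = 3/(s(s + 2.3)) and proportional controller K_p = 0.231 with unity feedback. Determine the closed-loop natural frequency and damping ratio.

ω_n = 0.832 rad/s, ζ = 1.38

The closed-loop denominator is s(s+2.3) + 0.231·3 = s² + 2.3s + 0.693.
Matching s² + 2ζω_n s + ω_n²: ω_n = √0.693 = 0.8325 rad/s and 2ζω_n = 2.3, so ζ = 2.3/(2·0.8325) = 1.38.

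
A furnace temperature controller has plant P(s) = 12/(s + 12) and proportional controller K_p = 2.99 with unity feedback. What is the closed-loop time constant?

τ = 0.0209 s

Closed-loop transfer function: T(s) = K_p·P(s)/(1 + K_p·P(s)) = 35.88/(s + 12 + 35.88) = 35.88/(s + 47.88).
Time constant τ = 1/47.88 = 0.0209 s.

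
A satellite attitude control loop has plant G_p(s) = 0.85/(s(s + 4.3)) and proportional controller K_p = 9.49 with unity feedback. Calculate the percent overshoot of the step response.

2.63%

From 1 + K_pG_p(s) = 0: s² + 4.3s + 8.066 = 0 ⇒ ω_n = 2.84, ζ = 0.757.
%OS = 100·exp(−πζ/√(1−ζ²)) = 100·exp(−π·0.757/√0.427) = 2.63%.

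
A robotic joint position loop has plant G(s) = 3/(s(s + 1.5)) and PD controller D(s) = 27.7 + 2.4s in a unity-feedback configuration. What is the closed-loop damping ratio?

ζ = 0.477

Forward path: (27.7 + 2.4s)·3/(s(s+1.5)). The closed-loop characteristic equation is s² + (1.5 + 3·2.4)s + 3·27.7 = 0.
That is s² + 8.7s + 83.1 = 0, so ω_n = 9.116 rad/s and ζ = 8.7/(2·9.116) = 0.4772.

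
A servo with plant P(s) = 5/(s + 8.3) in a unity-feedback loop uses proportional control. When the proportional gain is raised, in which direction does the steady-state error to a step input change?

decrease

The position error constant K_pos = K_p·P(0) grows with K_p, and e_ss = 1/(1+K_pos) falls.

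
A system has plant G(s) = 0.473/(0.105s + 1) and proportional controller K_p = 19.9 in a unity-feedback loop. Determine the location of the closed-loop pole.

Closed loop: T(s) = K_p·G/(1+K_p·G) = 9.413/(0.105s + 1 + 9.413), with pole at s = −(1 + 9.413)/0.105 = −99.17.

s = -99.17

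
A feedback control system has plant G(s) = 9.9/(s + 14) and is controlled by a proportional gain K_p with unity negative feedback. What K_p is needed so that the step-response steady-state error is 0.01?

The loop is type 0, so e_ss(step) = 1/(1 + K_pos) with K_pos = K_p·G(0).
G(0) = 0.7071. Require 1/(1 + K_p·0.7071) = 0.01, so 1 + 0.7071·K_p = 100.
K_p = (100 − 1)/0.7071 = 140.

K_p = 140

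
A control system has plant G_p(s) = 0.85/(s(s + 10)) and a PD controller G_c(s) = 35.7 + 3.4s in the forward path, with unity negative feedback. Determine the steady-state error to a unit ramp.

0.33

The loop has one pole at the origin (type 1). Velocity error constant K_v = lim_{s→0} s·G_c(s)G_p(s) = 35.7·0.85/10 = 3.035.
Steady-state error to a unit ramp: e_ss = 1/K_v = 0.33.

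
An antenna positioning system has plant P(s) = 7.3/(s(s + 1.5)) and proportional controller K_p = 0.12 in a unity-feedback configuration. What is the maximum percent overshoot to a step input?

1.49%

Closed-loop characteristic equation: s² + 1.5s + 0.876 = 0, so ω_n = 0.9359 rad/s and ζ = 1.5/(2·0.9359) = 0.8013.
%OS = 100·exp(−πζ/√(1−ζ²)) = 100·exp(−π·0.8013/√0.3579) = 1.49%.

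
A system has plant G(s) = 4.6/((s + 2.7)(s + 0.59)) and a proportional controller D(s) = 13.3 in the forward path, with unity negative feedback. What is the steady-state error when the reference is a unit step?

The loop is type 0. Static position error constant K_pos = D(0)·G(0) = 13.3·2.888 = 38.41.
Steady-state error to a unit step: e_ss = 1/(1+K_pos) = 1/39.41 = 0.0254.

0.0254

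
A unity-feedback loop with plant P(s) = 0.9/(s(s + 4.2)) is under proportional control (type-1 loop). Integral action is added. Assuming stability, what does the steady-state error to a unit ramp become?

0

The integrator raises the loop to type 2, so K_v → ∞ and e_ss to a ramp is zero.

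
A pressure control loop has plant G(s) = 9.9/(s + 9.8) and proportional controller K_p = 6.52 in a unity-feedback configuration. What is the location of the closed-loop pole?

Closed-loop transfer function: T(s) = K_p·G(s)/(1 + K_p·G(s)) = 64.55/(s + 9.8 + 64.55) = 64.55/(s + 74.35).
The closed-loop pole is at s = −74.35.

s = -74.35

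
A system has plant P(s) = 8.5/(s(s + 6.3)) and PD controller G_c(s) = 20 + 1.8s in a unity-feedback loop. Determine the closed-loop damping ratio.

ζ = 0.828

Forward path: (20 + 1.8s)·8.5/(s(s+6.3)). The closed-loop characteristic equation is s² + (6.3 + 8.5·1.8)s + 8.5·20 = 0.
That is s² + 21.6s + 170 = 0, so ω_n = 13.04 rad/s and ζ = 21.6/(2·13.04) = 0.8283.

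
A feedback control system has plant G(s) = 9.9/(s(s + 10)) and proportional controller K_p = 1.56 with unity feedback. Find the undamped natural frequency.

1 + K_p·G(s) = 0 gives s² + 10s + 15.44 = 0.
Matching s² + 2ζω_n s + ω_n²: ω_n = √15.44 = 3.93 rad/s and 2ζω_n = 10, so ζ = 10/(2·3.93) = 1.27.

ω_n = 3.93 rad/s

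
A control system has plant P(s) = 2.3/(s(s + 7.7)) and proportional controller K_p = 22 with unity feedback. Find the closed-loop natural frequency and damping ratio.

1 + K_p·P(s) = 0 gives s² + 7.7s + 50.6 = 0.
So ω_n² = 50.6 ⇒ ω_n = 7.113 rad/s, and ζ = 7.7/(2ω_n) = 0.541.

ω_n = 7.11 rad/s, ζ = 0.541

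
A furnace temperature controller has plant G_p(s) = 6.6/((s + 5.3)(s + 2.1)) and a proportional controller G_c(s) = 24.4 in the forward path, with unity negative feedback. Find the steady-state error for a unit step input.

The loop is type 0. Static position error constant K_pos = G_c(0)·G_p(0) = 24.4·0.593 = 14.47.
Steady-state error to a unit step: e_ss = 1/(1+K_pos) = 1/15.47 = 0.0646.

0.0646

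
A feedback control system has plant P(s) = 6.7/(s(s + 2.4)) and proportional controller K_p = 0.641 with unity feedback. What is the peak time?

T_p = 1.86 s

From 1 + K_pP(s) = 0: s² + 2.4s + 4.295 = 0 ⇒ ω_n = 2.072, ζ = 0.579.
Damped frequency ω_d = ω_n√(1−ζ²) = 1.69 rad/s, so peak time T_p = π/ω_d = 1.86 s.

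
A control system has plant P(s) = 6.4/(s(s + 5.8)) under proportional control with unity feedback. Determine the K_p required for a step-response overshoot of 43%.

From %OS = 100·exp(−πζ/√(1−ζ²)) = 43%, ζ = −ln(0.43)/√(π²+ln²(0.43)) = 0.2594.
Characteristic equation s² + 5.8s + 6.4K_p = 0 gives ζ = 5.8/(2√(6.4K_p)).
Setting ζ = 0.2594: √(6.4K_p) = 5.8/(2·0.2594) = 11.18, so K_p = 124.9/6.4 = 19.5.

K_p = 19.5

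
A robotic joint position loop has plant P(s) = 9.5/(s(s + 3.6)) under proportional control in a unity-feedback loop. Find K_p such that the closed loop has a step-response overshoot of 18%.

K_p = 1.49

From %OS = 100·exp(−πζ/√(1−ζ²)) = 18%, ζ = −ln(0.18)/√(π²+ln²(0.18)) = 0.4791.
Characteristic equation s² + 3.6s + 9.5K_p = 0 gives ζ = 3.6/(2√(9.5K_p)).
Setting ζ = 0.4791: √(9.5K_p) = 3.6/(2·0.4791) = 3.757, so K_p = 14.11/9.5 = 1.49.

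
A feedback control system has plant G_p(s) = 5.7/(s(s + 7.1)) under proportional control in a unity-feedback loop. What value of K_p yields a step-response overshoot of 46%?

From %OS = 100·exp(−πζ/√(1−ζ²)) = 46%, ζ = −ln(0.46)/√(π²+ln²(0.46)) = 0.24.
Characteristic equation s² + 7.1s + 5.7K_p = 0 gives ζ = 7.1/(2√(5.7K_p)).
Setting ζ = 0.24: √(5.7K_p) = 7.1/(2·0.24) = 14.79, so K_p = 218.9/5.7 = 38.4.

K_p = 38.4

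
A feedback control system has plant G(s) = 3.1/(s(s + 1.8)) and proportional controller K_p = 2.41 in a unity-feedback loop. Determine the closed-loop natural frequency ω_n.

ω_n = 2.73 rad/s

With unity feedback the closed-loop characteristic equation is s² + 1.8s + 2.41·3.1 = s² + 1.8s + 7.471 = 0.
Matching s² + 2ζω_n s + ω_n²: ω_n = √7.471 = 2.733 rad/s and 2ζω_n = 1.8, so ζ = 1.8/(2·2.733) = 0.329.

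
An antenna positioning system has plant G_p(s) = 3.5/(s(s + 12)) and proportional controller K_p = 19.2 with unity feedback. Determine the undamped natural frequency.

The closed-loop denominator is s(s+12) + 19.2·3.5 = s² + 12s + 67.2.
Matching s² + 2ζω_n s + ω_n²: ω_n = √67.2 = 8.198 rad/s and 2ζω_n = 12, so ζ = 12/(2·8.198) = 0.732.

ω_n = 8.2 rad/s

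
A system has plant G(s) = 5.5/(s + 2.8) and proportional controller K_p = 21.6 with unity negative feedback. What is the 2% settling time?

Closed-loop transfer function: T(s) = K_p·G(s)/(1 + K_p·G(s)) = 118.8/(s + 2.8 + 118.8) = 118.8/(s + 121.6).
Time constant τ = 1/121.6 = 0.008224 s, so the 2% settling time is about 4τ = 0.0329 s.

T_s ≈ 0.0329 s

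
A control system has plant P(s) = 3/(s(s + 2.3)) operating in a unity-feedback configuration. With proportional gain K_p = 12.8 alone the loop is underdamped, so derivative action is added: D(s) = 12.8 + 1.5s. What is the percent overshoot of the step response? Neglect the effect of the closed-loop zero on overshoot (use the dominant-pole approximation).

12.7%

Forward path: (12.8 + 1.5s)·3/(s(s+2.3)). The closed-loop characteristic equation is s² + (2.3 + 3·1.5)s + 3·12.8 = 0.
That is s² + 6.8s + 38.4 = 0, so ω_n = 6.197 rad/s and ζ = 6.8/(2·6.197) = 0.5487.
%OS = 100·exp(−πζ/√(1−ζ²)) = 12.7%.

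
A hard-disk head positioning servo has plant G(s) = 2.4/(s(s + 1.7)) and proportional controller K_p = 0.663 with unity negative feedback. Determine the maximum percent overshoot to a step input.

Closed-loop characteristic equation: s² + 1.7s + 1.591 = 0, so ω_n = 1.261 rad/s and ζ = 1.7/(2·1.261) = 0.6738.
%OS = 100·exp(−πζ/√(1−ζ²)) = 100·exp(−π·0.6738/√0.5459) = 5.7%.

5.7%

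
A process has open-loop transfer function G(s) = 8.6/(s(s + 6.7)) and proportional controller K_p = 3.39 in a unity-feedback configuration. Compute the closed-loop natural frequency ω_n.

ω_n = 5.4 rad/s

The closed-loop denominator is s(s+6.7) + 3.39·8.6 = s² + 6.7s + 29.15.
So ω_n² = 29.15 ⇒ ω_n = 5.399 rad/s, and ζ = 6.7/(2ω_n) = 0.62.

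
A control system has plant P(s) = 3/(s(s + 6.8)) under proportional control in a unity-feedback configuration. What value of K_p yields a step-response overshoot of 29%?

K_p = 28.7

From %OS = 100·exp(−πζ/√(1−ζ²)) = 29%, ζ = −ln(0.29)/√(π²+ln²(0.29)) = 0.3666.
Characteristic equation s² + 6.8s + 3K_p = 0 gives ζ = 6.8/(2√(3K_p)).
Setting ζ = 0.3666: √(3K_p) = 6.8/(2·0.3666) = 9.275, so K_p = 86.02/3 = 28.7.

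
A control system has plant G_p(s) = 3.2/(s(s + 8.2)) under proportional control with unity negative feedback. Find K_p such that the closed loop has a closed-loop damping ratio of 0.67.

Closed-loop characteristic equation: s² + 8.2s + K_p·3.2 = 0.
So ω_n = √(3.2K_p) and 2ζω_n = 8.2, giving ζ = 8.2/(2√(3.2K_p)).
Setting ζ = 0.67: √(3.2K_p) = 8.2/(2·0.67) = 6.119, so K_p = 37.45/3.2 = 11.7.

K_p = 11.7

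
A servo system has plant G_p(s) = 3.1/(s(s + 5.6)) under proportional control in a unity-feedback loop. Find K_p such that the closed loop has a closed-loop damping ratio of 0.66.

K_p = 5.81

Closed-loop characteristic equation: s² + 5.6s + K_p·3.1 = 0.
So ω_n = √(3.1K_p) and 2ζω_n = 5.6, giving ζ = 5.6/(2√(3.1K_p)).
Setting ζ = 0.66: √(3.1K_p) = 5.6/(2·0.66) = 4.242, so K_p = 18/3.1 = 5.81.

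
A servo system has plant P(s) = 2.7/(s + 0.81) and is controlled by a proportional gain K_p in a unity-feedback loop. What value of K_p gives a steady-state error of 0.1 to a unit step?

The loop is type 0, so e_ss(step) = 1/(1 + K_pos) with K_pos = K_p·P(0).
P(0) = 3.333. Require 1/(1 + K_p·3.333) = 0.1, so 1 + 3.333·K_p = 10.
K_p = (10 − 1)/3.333 = 2.7.

K_p = 2.7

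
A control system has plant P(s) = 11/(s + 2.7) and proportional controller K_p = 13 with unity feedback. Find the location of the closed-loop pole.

Closed-loop transfer function: T(s) = K_p·P(s)/(1 + K_p·P(s)) = 143/(s + 2.7 + 143) = 143/(s + 145.7).
The closed-loop pole is at s = −145.7.

s = -145.7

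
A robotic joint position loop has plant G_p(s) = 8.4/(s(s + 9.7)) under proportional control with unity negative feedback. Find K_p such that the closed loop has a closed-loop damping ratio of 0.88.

Closed-loop characteristic equation: s² + 9.7s + K_p·8.4 = 0.
So ω_n = √(8.4K_p) and 2ζω_n = 9.7, giving ζ = 9.7/(2√(8.4K_p)).
Setting ζ = 0.88: √(8.4K_p) = 9.7/(2·0.88) = 5.511, so K_p = 30.38/8.4 = 3.62.

K_p = 3.62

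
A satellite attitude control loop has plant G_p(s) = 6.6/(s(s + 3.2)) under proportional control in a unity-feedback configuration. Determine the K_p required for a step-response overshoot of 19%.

From %OS = 100·exp(−πζ/√(1−ζ²)) = 19%, ζ = −ln(0.19)/√(π²+ln²(0.19)) = 0.4673.
Characteristic equation s² + 3.2s + 6.6K_p = 0 gives ζ = 3.2/(2√(6.6K_p)).
Setting ζ = 0.4673: √(6.6K_p) = 3.2/(2·0.4673) = 3.424, so K_p = 11.72/6.6 = 1.78.

K_p = 1.78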